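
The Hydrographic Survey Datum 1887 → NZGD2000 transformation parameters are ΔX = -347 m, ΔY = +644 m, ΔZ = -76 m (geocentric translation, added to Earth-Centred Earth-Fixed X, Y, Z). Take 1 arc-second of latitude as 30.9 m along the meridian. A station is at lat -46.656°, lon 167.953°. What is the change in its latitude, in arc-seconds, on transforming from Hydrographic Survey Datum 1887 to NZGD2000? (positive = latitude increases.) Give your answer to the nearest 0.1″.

Δφ = 9.5″

sin φ = -0.727246, cos φ = 0.686377, sin λ = 0.208714, cos λ = -0.977977.
North component: ΔN = −sin φ cos λ·ΔX − sin φ sin λ·ΔY + cos φ·ΔZ = −(-0.727246)(-0.977977)(-347) − (-0.727246)(0.208714)(644) + (0.686377)(-76) = 292.38 m.
1° of latitude spans 3600 × 30.90 = 111240 m, so Δφ = 292.38 / 111240 × 3600 = 9.462″.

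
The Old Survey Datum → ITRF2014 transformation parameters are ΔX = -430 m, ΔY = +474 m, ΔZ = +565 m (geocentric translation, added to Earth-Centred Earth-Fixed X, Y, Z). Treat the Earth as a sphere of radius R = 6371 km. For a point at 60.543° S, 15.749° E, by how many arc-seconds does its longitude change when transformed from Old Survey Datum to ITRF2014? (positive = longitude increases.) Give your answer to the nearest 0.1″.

Δλ = 37.7″

sin φ = -0.870725, cos φ = 0.491770, sin λ = 0.271424, cos λ = 0.962460.
East component: ΔE = −sin λ·ΔX + cos λ·ΔY = −(0.271424)(-430) + (0.962460)(474) = 572.92 m.
1° of latitude spans πR/180 = 111195 m; at latitude φ, 1° of longitude spans that × cos φ = 54682.4 m, so Δλ = 572.92 / 54682.4 × 3600 = 37.718″.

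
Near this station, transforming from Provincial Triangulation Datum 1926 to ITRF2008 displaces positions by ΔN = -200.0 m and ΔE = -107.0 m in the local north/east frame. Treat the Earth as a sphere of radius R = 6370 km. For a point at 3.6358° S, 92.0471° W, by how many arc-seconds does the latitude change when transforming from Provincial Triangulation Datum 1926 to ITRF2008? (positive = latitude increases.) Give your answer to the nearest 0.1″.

On a sphere of radius R, 1 rad of latitude = R, so Δφ = ΔN / R = -200.0 / 6370000 = -3.1397e-05 rad = -6.476″.

Δφ = -6.5″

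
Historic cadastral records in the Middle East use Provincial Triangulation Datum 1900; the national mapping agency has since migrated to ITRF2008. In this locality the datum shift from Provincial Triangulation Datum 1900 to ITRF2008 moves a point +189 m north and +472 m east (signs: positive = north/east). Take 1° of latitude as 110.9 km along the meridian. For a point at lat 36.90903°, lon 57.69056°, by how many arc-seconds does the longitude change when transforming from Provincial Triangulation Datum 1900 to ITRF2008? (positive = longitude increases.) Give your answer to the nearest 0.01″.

Δλ = 19.16″

At latitude 36.90903°, cos φ = 0.799590.
1° of longitude at this latitude = 110.9 × cos φ = 88.67 km, so Δλ = 472.0 / 88674.5 = 0.0053228° = 19.162″.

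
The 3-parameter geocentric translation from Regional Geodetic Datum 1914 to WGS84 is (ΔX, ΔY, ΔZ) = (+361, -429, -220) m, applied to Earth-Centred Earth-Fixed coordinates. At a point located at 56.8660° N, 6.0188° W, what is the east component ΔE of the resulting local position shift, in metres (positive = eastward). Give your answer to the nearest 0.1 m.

The local east axis at (φ, λ) is (−sin λ, cos λ, 0), so ΔE = −sin(-6.0188°)·361 + cos(-6.0188°)·(-429) = -388.78 m.

ΔE = -388.8 m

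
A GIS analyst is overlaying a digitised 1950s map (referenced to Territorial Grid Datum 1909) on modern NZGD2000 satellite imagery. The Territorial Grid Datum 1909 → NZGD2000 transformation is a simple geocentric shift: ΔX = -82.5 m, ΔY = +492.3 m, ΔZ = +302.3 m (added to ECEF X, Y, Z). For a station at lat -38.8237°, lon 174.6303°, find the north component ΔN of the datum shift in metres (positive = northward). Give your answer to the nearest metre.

The local north axis is (−sin φ cos λ, −sin φ sin λ, cos φ), giving ΔN = 51.494 + 28.883 + 235.515 = 315.89 m.

ΔN = 316 m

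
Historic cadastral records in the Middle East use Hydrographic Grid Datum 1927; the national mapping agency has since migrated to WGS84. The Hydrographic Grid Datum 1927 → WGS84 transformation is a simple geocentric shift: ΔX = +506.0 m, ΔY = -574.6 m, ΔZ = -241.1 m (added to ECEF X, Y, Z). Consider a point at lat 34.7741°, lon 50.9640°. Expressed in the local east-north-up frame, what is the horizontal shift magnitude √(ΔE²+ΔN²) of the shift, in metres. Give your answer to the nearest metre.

765 m

The local east axis at (φ, λ) is (−sin λ, cos λ, 0), so ΔE = −sin(50.9640°)·506.0 + cos(50.9640°)·(-574.6) = -754.92 m.
The local north axis is (−sin φ cos λ, −sin φ sin λ, cos φ), giving ΔN = -181.758 + 254.556 − 198.041 = -125.24 m.
Horizontal magnitude = √(ΔE² + ΔN²) = √((-754.92)² + (-125.24)²) = 765.24 m.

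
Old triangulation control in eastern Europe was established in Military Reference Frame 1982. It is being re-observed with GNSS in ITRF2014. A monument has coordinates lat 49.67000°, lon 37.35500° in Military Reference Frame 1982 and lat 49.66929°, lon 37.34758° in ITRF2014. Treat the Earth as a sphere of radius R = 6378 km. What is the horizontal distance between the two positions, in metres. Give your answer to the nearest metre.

Δφ = 49.66929° − 49.67000° = -0.00071°; Δλ = 37.34758° − 37.35500° = -0.00742°.
1° along a meridian = πR/180 = 111317 m.
ΔN = Δφ × 111317 = -79.0 m; ΔE = Δλ × 111317 × cos(49.67000°) = -0.00742 × 111317 × 0.647189 = -534.6 m.
Distance = √(ΔE² + ΔN²) = √((-534.6)² + (-79.0)²) = 540.4 m.

540 m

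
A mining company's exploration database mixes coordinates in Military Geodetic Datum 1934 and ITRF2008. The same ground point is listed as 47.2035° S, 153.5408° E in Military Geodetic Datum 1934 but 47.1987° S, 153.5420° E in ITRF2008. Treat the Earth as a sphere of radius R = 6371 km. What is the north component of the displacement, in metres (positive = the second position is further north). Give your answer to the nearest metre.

Δφ = -47.1987° − -47.2035° = +0.0048°; Δλ = 153.5420° − 153.5408° = +0.0012°.
1° along a meridian = πR/180 = 111195 m.
ΔN = Δφ × 111195 = 533.7 m; ΔE = Δλ × 111195 × cos(-47.2035°) = +0.0012 × 111195 × 0.679396 = 90.7 m.

ΔN = 534 m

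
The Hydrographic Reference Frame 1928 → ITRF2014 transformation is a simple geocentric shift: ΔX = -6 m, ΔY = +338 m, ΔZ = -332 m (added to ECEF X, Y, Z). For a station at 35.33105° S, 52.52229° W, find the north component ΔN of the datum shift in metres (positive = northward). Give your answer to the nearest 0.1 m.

At φ = -35.33105°, λ = -52.52229°: sin φ = -0.578300, cos φ = 0.815824, sin λ = -0.793590, cos λ = 0.608453.
ΔN = −sin φ cos λ·ΔX − sin φ sin λ·ΔY + cos φ·ΔZ = −(-0.578300)(0.608453)(-6) − (-0.578300)(-0.793590)(338) + (0.815824)(-332) = -428.08 m.

ΔN = -428.1 m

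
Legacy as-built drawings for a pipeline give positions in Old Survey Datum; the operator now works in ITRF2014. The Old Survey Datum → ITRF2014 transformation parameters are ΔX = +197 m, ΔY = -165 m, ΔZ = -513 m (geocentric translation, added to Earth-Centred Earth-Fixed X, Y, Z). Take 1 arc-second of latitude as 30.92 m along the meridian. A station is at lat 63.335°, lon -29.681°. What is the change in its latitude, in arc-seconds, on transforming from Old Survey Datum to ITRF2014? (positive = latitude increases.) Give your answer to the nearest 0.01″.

sin φ = 0.893646, cos φ = 0.448773, sin λ = -0.495171, cos λ = 0.868796.
North component: ΔN = −sin φ cos λ·ΔX − sin φ sin λ·ΔY + cos φ·ΔZ = −(0.893646)(0.868796)(197) − (0.893646)(-0.495171)(-165) + (0.448773)(-513) = -456.18 m.
1° of latitude spans 3600 × 30.92 = 111312 m, so Δφ = -456.18 / 111312 × 3600 = -14.754″.

Δφ = -14.75″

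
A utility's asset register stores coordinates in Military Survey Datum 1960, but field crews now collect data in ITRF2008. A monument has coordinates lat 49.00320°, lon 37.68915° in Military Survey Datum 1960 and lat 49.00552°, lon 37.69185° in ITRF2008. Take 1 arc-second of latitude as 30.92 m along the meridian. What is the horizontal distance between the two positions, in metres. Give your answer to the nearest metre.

Δφ = 49.00552° − 49.00320° = +0.00232°; Δλ = 37.69185° − 37.68915° = +0.00270°.
1° of latitude = 3600 × 30.92 = 111312 m.
ΔN = Δφ × 111312 = 258.2 m; ΔE = Δλ × 111312 × cos(49.00320°) = +0.00270 × 111312 × 0.656017 = 197.2 m.
Distance = √(ΔE² + ΔN²) = √(197.2² + 258.2²) = 324.9 m.

325 m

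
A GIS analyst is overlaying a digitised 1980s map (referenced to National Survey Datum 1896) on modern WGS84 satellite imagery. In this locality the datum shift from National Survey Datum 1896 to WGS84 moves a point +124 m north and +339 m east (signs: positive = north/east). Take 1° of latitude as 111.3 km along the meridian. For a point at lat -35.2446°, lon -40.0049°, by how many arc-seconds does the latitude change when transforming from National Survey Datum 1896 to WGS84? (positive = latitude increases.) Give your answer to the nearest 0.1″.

Δφ = 4.0″

1° of latitude = 111.3 km, so Δφ = 124.0 / 111300 = 0.0011141° = 4.011″.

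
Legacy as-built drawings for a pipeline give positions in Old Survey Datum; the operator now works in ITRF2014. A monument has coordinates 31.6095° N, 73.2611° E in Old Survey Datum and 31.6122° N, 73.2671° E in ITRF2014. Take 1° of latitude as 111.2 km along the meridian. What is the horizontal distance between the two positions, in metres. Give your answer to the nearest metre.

643 m

Δφ = 31.6122° − 31.6095° = +0.0027°; Δλ = 73.2671° − 73.2611° = +0.0060°.
ΔN = Δφ × 111200 = 300.2 m; ΔE = Δλ × 111200 × cos(31.6095°) = +0.0060 × 111200 × 0.851640 = 568.2 m.
Distance = √(ΔE² + ΔN²) = √(568.2² + 300.2²) = 642.7 m.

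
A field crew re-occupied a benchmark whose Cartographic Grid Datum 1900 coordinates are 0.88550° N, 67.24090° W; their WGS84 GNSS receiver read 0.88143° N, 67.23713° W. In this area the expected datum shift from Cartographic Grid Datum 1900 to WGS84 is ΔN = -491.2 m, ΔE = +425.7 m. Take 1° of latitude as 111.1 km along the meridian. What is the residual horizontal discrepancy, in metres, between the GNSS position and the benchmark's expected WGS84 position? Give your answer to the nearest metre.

40 m

Observed coordinate differences: Δφ = -0.00407°, Δλ = +0.00377°.
Converting to metres (1° lat = 111100 m, cos φ = 0.999881): observed ΔN = -452.2 m, observed ΔE = 418.8 m.
Subtracting the expected shift leaves a residual of -452.2 − (-491.2) = 39.0 m north and 418.8 − (425.7) = -6.9 m east.
Residual distance = √(39.0² + (-6.9)²) = 39.6 m.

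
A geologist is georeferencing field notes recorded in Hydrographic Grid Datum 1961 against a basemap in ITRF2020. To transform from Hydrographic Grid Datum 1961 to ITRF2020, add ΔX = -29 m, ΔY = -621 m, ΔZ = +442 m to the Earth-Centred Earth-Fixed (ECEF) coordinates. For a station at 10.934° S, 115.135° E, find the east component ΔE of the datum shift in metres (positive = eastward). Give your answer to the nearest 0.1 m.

At φ = -10.934°, λ = 115.135°: sin φ = -0.189678, cos φ = 0.981846, sin λ = 0.905310, cos λ = -0.424753.
ΔE = −sin λ·ΔX + cos λ·ΔY = −(0.905310)·(-29) + (-0.424753)·(-621) = 290.03 m.

ΔE = 290.0 m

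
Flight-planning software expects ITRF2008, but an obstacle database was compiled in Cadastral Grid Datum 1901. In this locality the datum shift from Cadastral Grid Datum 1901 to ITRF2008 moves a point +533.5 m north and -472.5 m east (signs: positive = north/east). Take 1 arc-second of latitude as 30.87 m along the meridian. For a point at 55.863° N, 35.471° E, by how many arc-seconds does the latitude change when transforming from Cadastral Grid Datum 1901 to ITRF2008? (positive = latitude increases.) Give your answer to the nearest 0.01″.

Δφ = 17.28″

1″ of latitude = 30.87 m, so Δφ = 533.5 / 30.87 = 17.282″.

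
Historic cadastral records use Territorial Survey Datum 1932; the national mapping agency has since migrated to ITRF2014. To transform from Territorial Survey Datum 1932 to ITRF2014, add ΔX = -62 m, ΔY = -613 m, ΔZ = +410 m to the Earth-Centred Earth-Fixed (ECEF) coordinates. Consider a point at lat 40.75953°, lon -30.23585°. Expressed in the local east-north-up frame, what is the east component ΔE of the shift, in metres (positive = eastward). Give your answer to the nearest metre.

ΔE = -561 m

The local east axis at (φ, λ) is (−sin λ, cos λ, 0), so ΔE = −sin(-30.23585°)·(-62) + cos(-30.23585°)·(-613) = -560.83 m.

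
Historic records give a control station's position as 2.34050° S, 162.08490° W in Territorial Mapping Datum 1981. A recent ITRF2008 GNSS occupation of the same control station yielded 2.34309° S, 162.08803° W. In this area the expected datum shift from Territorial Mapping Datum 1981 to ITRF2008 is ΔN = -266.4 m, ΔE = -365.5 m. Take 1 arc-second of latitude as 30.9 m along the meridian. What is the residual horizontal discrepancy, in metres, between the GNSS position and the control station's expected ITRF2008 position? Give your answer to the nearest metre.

28 m

Observed coordinate differences: Δφ = -0.00259°, Δλ = -0.00313°.
Converting to metres (1° lat = 111240 m, cos φ = 0.999166): observed ΔN = -288.1 m, observed ΔE = -347.9 m.
Subtracting the expected shift leaves a residual of -288.1 − (-266.4) = -21.7 m north and -347.9 − (-365.5) = 17.6 m east.
Residual distance = √((-21.7)² + 17.6²) = 28.0 m.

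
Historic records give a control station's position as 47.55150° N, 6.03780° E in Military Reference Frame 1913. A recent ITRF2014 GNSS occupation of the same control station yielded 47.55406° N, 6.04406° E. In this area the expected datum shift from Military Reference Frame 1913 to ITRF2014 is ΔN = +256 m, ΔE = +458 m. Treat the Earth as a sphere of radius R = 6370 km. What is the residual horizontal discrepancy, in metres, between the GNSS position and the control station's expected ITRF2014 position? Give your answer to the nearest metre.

31 m

Observed coordinate differences: Δφ = +0.00256°, Δλ = +0.00626°.
Converting to metres (1° lat = 111177 m, cos φ = 0.674927): observed ΔN = 284.6 m, observed ΔE = 469.7 m.
Subtracting the expected shift leaves a residual of 284.6 − (256) = 28.6 m north and 469.7 − (458) = 11.7 m east.
Residual distance = √(28.6² + 11.7²) = 30.9 m.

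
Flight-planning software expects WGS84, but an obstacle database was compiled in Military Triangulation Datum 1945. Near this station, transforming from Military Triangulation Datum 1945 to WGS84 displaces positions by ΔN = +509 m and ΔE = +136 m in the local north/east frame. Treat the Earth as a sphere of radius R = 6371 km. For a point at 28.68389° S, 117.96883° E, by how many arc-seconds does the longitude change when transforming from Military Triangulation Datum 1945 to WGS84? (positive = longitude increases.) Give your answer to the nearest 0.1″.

At latitude -28.68389°, cos φ = 0.877281.
One radian of longitude at latitude φ spans R cos φ, so Δλ = ΔE / (R cos φ) = 136.0 / (6371000 × 0.877281) = 2.4333e-05 rad = 5.019″.

Δλ = 5.0″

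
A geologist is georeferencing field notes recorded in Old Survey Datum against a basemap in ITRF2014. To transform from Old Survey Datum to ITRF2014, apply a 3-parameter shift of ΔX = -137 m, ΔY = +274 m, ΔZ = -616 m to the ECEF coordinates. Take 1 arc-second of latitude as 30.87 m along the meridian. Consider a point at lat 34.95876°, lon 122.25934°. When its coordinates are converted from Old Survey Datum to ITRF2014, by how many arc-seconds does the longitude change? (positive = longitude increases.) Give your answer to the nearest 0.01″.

Δλ = -1.20″

sin φ = 0.572987, cos φ = 0.819565, sin λ = 0.845641, cos λ = -0.533752.
East component: ΔE = −sin λ·ΔX + cos λ·ΔY = −(0.845641)(-137) + (-0.533752)(274) = -30.40 m.
1° of latitude spans 3600 × 30.87 = 111132 m; at latitude φ, 1° of longitude spans that × cos φ = 91079.9 m, so Δλ = -30.40 / 91079.9 × 3600 = -1.201″.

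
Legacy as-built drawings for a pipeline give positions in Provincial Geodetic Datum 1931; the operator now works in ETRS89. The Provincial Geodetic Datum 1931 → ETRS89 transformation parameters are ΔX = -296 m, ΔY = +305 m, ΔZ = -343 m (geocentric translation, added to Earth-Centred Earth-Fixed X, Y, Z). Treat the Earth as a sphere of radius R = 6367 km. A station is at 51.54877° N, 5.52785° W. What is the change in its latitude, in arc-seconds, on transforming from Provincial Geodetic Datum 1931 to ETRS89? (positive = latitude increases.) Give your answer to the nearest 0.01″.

Δφ = 1.31″

sin φ = 0.783138, cos φ = 0.621848, sin λ = -0.096330, cos λ = 0.995349.
North component: ΔN = −sin φ cos λ·ΔX − sin φ sin λ·ΔY + cos φ·ΔZ = −(0.783138)(0.995349)(-296) − (0.783138)(-0.096330)(305) + (0.621848)(-343) = 40.45 m.
1° of latitude spans πR/180 = 111125 m, so Δφ = 40.45 / 111125 × 3600 = 1.310″.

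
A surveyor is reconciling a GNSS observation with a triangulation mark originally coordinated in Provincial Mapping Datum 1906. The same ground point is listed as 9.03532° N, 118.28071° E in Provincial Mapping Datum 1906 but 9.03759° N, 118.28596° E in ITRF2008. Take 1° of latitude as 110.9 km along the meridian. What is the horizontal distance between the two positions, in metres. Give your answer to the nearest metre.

628 m

Δφ = 9.03759° − 9.03532° = +0.00227°; Δλ = 118.28596° − 118.28071° = +0.00525°.
ΔN = Δφ × 110900 = 251.7 m; ΔE = Δλ × 110900 × cos(9.03532°) = +0.00525 × 110900 × 0.987592 = 575.0 m.
Distance = √(ΔE² + ΔN²) = √(575.0² + 251.7²) = 627.7 m.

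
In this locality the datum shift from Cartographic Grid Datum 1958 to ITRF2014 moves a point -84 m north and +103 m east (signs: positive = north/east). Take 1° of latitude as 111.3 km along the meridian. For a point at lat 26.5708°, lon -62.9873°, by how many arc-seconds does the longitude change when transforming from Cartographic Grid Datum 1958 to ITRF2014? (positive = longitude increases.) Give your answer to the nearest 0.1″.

Δλ = 3.7″

At latitude 26.5708°, cos φ = 0.894382.
1° of longitude at this latitude = 111.3 × cos φ = 99.54 km, so Δλ = 103.0 / 99544.8 = 0.0010347° = 3.725″.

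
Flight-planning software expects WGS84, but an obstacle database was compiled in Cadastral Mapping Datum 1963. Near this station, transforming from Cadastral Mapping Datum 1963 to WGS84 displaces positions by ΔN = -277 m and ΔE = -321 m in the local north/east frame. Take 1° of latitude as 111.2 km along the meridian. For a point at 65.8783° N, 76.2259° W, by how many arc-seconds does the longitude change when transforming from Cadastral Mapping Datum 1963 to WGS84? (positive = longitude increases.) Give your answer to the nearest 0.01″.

Δλ = -25.43″

At latitude 65.8783°, cos φ = 0.408676.
1° of longitude at this latitude = 111.2 × cos φ = 45.44 km, so Δλ = -321.0 / 45444.8 = -0.0070635° = -25.429″.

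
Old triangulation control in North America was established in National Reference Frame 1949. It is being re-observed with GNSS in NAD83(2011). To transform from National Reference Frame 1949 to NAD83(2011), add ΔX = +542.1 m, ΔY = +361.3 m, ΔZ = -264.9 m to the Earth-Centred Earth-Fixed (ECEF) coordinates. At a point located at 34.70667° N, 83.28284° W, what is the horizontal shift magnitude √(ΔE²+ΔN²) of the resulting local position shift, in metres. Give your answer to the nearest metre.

583 m

The local east axis at (φ, λ) is (−sin λ, cos λ, 0), so ΔE = −sin(-83.28284°)·542.1 + cos(-83.28284°)·361.3 = 580.64 m.
The local north axis is (−sin φ cos λ, −sin φ sin λ, cos φ), giving ΔN = -36.103 + 204.303 − 217.768 = -49.57 m.
Horizontal magnitude = √(ΔE² + ΔN²) = √(580.64² + (-49.57)²) = 582.75 m.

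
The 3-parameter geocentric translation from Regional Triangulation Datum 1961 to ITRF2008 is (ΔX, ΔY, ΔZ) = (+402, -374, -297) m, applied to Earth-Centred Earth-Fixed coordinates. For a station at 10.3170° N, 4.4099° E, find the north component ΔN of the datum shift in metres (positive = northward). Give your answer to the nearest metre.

ΔN = -359 m

The local north axis is (−sin φ cos λ, −sin φ sin λ, cos φ), giving ΔN = -71.783 + 5.150 − 292.198 = -358.83 m.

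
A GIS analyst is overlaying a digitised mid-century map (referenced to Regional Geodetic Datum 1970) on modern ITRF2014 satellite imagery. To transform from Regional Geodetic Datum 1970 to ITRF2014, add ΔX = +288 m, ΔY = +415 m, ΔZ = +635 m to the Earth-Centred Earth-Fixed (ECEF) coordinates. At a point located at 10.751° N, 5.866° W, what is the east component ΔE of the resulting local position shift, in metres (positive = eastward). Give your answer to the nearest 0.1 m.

ΔE = 442.3 m

At φ = 10.751°, λ = -5.866°: sin φ = 0.186541, cos φ = 0.982447, sin λ = -0.102202, cos λ = 0.994764.
ΔE = −sin λ·ΔX + cos λ·ΔY = −(-0.102202)·(288) + (0.994764)·(415) = 442.26 m.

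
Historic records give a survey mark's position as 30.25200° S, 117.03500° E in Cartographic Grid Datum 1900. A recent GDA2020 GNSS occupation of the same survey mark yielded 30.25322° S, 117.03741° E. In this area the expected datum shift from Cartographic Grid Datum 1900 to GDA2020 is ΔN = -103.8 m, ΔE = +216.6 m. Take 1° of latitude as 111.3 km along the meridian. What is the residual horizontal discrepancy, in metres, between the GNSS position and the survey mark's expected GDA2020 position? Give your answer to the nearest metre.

35 m

Observed coordinate differences: Δφ = -0.00122°, Δλ = +0.00241°.
Converting to metres (1° lat = 111300 m, cos φ = 0.863818): observed ΔN = -135.8 m, observed ΔE = 231.7 m.
Subtracting the expected shift leaves a residual of -135.8 − (-103.8) = -32.0 m north and 231.7 − (216.6) = 15.1 m east.
Residual distance = √((-32.0)² + 15.1²) = 35.4 m.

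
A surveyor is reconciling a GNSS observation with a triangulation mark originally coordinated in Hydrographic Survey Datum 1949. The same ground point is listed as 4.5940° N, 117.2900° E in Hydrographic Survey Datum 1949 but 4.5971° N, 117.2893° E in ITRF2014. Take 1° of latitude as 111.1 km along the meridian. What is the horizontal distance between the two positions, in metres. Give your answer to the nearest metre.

353 m

Δφ = 4.5971° − 4.5940° = +0.0031°; Δλ = 117.2893° − 117.2900° = -0.0007°.
ΔN = Δφ × 111100 = 344.4 m; ΔE = Δλ × 111100 × cos(4.5940°) = -0.0007 × 111100 × 0.996787 = -77.5 m.
Distance = √(ΔE² + ΔN²) = √((-77.5)² + 344.4²) = 353.0 m.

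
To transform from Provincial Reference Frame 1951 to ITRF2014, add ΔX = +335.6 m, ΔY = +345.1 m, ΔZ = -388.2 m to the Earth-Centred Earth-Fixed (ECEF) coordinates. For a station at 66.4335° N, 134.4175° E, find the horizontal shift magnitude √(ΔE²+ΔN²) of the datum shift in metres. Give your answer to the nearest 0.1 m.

The local east axis at (φ, λ) is (−sin λ, cos λ, 0), so ΔE = −sin(134.4175°)·335.6 + cos(134.4175°)·345.1 = -481.23 m.
The local north axis is (−sin φ cos λ, −sin φ sin λ, cos φ), giving ΔN = 215.290 − 225.933 − 155.207 = -165.85 m.
Horizontal magnitude = √(ΔE² + ΔN²) = √((-481.23)² + (-165.85)²) = 509.01 m.

509.0 m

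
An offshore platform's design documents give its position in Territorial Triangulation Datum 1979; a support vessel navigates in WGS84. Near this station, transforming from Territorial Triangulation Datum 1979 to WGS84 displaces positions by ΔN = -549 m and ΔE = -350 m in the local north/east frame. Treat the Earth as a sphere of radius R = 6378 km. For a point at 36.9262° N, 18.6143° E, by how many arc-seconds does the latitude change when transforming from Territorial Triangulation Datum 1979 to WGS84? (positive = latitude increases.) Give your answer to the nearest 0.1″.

Δφ = -17.8″

On a sphere of radius R, 1 rad of latitude = R, so Δφ = ΔN / R = -549.0 / 6378000 = -8.6077e-05 rad = -17.755″.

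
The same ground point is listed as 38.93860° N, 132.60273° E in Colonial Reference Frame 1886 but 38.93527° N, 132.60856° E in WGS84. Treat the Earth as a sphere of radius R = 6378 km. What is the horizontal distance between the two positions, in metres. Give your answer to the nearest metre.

626 m

Δφ = 38.93527° − 38.93860° = -0.00333°; Δλ = 132.60856° − 132.60273° = +0.00583°.
1° along a meridian = πR/180 = 111317 m.
ΔN = Δφ × 111317 = -370.7 m; ΔE = Δλ × 111317 × cos(38.93860°) = +0.00583 × 111317 × 0.777820 = 504.8 m.
Distance = √(ΔE² + ΔN²) = √(504.8² + (-370.7)²) = 626.3 m.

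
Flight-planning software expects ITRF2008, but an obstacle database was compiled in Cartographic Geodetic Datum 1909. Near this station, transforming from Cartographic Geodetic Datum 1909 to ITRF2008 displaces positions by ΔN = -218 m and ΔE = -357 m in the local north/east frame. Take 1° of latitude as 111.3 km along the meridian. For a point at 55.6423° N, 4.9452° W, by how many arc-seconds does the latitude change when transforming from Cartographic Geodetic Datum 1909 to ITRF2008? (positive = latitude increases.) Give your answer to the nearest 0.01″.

1° of latitude = 111.3 km, so Δφ = -218.0 / 111300 = -0.0019587° = -7.051″.

Δφ = -7.05″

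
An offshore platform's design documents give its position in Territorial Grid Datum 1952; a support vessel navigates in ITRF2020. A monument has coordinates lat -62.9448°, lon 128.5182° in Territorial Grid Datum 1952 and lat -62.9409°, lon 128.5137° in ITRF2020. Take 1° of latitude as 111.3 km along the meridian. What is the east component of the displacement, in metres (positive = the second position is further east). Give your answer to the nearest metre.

Δφ = -62.9409° − -62.9448° = +0.0039°; Δλ = 128.5137° − 128.5182° = -0.0045°.
ΔN = Δφ × 111300 = 434.1 m; ΔE = Δλ × 111300 × cos(-62.9448°) = -0.0045 × 111300 × 0.454849 = -227.8 m.

ΔE = -228 m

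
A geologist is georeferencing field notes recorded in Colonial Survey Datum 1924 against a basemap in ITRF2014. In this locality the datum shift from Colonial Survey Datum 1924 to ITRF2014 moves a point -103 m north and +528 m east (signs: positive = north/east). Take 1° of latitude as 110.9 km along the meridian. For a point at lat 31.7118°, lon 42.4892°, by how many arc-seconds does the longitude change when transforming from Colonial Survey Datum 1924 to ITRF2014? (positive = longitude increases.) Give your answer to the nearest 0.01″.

Δλ = 20.15″

At latitude 31.7118°, cos φ = 0.850703.
1° of longitude at this latitude = 110.9 × cos φ = 94.34 km, so Δλ = 528.0 / 94342.9 = 0.0055966° = 20.148″.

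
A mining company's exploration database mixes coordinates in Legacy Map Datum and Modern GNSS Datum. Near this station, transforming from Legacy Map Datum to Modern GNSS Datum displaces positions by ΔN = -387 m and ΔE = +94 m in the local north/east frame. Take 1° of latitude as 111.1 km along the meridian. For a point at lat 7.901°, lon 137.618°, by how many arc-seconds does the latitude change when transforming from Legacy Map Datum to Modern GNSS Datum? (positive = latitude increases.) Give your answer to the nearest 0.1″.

1° of latitude = 111.1 km, so Δφ = -387.0 / 111100 = -0.0034833° = -12.540″.

Δφ = -12.5″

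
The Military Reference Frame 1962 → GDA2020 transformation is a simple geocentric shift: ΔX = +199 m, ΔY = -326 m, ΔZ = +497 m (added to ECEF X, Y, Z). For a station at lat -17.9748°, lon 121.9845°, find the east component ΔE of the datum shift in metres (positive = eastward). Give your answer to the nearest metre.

ΔE = 4 m

The local east axis at (φ, λ) is (−sin λ, cos λ, 0), so ΔE = −sin(121.9845°)·199 + cos(121.9845°)·(-326) = 3.89 m.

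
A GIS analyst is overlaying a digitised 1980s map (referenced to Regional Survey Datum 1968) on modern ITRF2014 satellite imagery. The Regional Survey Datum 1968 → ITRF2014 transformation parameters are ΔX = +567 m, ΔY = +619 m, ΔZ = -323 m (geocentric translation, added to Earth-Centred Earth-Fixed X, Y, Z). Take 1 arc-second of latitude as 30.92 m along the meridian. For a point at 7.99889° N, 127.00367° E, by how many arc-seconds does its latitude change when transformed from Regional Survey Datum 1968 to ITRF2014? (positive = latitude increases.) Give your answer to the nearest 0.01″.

sin φ = 0.139154, cos φ = 0.990271, sin λ = 0.798597, cos λ = -0.601866.
North component: ΔN = −sin φ cos λ·ΔX − sin φ sin λ·ΔY + cos φ·ΔZ = −(0.139154)(-0.601866)(567) − (0.139154)(0.798597)(619) + (0.990271)(-323) = -341.16 m.
1° of latitude spans 3600 × 30.92 = 111312 m, so Δφ = -341.16 / 111312 × 3600 = -11.034″.

Δφ = -11.03″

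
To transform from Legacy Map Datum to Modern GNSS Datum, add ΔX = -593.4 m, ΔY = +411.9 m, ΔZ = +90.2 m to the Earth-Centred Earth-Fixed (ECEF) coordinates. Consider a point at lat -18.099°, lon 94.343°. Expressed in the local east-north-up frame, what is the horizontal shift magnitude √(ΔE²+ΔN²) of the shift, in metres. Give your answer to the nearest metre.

605 m

At φ = -18.099°, λ = 94.343°: sin φ = -0.310660, cos φ = 0.950521, sin λ = 0.997129, cos λ = -0.075727.
ΔE = −sin λ·ΔX + cos λ·ΔY = −(0.997129)·(-593.4) + (-0.075727)·(411.9) = 560.50 m.
ΔN = −sin φ cos λ·ΔX − sin φ sin λ·ΔY + cos φ·ΔZ = −(-0.310660)(-0.075727)(-593.4) − (-0.310660)(0.997129)(411.9) + (0.950521)(90.2) = 227.29 m.
Horizontal magnitude = √(ΔE² + ΔN²) = √(560.50² + 227.29²) = 604.84 m.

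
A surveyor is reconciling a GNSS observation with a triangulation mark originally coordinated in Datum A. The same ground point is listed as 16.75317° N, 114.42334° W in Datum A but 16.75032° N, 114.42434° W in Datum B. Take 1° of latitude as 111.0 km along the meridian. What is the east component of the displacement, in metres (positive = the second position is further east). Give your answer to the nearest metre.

Δφ = 16.75032° − 16.75317° = -0.00285°; Δλ = -114.42434° − -114.42334° = -0.00100°.
ΔN = Δφ × 111000 = -316.4 m; ΔE = Δλ × 111000 × cos(16.75317°) = -0.00100 × 111000 × 0.957555 = -106.3 m.

ΔE = -106 m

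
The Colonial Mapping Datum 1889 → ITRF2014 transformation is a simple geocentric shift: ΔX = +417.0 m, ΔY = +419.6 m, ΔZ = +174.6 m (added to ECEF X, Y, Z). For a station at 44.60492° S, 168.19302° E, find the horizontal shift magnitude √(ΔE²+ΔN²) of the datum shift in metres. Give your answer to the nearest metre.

506 m

The local east axis at (φ, λ) is (−sin λ, cos λ, 0), so ΔE = −sin(168.19302°)·417.0 + cos(168.19302°)·419.6 = -496.05 m.
The local north axis is (−sin φ cos λ, −sin φ sin λ, cos φ), giving ΔN = -286.628 + 60.290 + 124.309 = -102.03 m.
Horizontal magnitude = √(ΔE² + ΔN²) = √((-496.05)² + (-102.03)²) = 506.43 m.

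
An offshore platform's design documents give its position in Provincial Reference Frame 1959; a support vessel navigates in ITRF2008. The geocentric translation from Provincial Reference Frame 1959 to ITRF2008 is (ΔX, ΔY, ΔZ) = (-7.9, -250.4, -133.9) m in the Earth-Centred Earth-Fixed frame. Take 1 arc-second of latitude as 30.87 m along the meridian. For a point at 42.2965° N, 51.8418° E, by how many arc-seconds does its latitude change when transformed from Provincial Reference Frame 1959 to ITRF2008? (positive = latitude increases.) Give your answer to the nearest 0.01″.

Δφ = 1.19″

sin φ = 0.672967, cos φ = 0.739672, sin λ = 0.786308, cos λ = 0.617835.
North component: ΔN = −sin φ cos λ·ΔX − sin φ sin λ·ΔY + cos φ·ΔZ = −(0.672967)(0.617835)(-7.9) − (0.672967)(0.786308)(-250.4) + (0.739672)(-133.9) = 36.74 m.
1° of latitude spans 3600 × 30.87 = 111132 m, so Δφ = 36.74 / 111132 × 3600 = 1.190″.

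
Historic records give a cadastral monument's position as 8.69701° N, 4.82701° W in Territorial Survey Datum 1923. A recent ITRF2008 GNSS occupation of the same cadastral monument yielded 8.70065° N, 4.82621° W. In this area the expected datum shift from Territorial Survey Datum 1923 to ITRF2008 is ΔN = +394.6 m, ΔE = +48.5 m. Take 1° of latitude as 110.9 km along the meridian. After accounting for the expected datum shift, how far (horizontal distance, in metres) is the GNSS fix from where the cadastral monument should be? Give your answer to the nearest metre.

Observed coordinate differences: Δφ = +0.00364°, Δλ = +0.00080°.
Converting to metres (1° lat = 110900 m, cos φ = 0.988502): observed ΔN = 403.7 m, observed ΔE = 87.7 m.
Subtracting the expected shift leaves a residual of 403.7 − (394.6) = 9.1 m north and 87.7 − (48.5) = 39.2 m east.
Residual distance = √(9.1² + 39.2²) = 40.2 m.

40 m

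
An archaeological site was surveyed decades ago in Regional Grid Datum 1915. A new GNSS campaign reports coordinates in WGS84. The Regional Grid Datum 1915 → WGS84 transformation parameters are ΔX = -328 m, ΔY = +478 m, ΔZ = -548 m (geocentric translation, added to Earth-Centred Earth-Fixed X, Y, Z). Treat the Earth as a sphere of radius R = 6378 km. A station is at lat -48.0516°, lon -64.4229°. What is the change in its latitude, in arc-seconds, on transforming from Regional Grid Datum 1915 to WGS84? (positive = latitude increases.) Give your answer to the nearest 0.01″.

sin φ = -0.743747, cos φ = 0.668461, sin λ = -0.902005, cos λ = 0.431725.
North component: ΔN = −sin φ cos λ·ΔX − sin φ sin λ·ΔY + cos φ·ΔZ = −(-0.743747)(0.431725)(-328) − (-0.743747)(-0.902005)(478) + (0.668461)(-548) = -792.31 m.
1° of latitude spans πR/180 = 111317 m, so Δφ = -792.31 / 111317 × 3600 = -25.623″.

Δφ = -25.62″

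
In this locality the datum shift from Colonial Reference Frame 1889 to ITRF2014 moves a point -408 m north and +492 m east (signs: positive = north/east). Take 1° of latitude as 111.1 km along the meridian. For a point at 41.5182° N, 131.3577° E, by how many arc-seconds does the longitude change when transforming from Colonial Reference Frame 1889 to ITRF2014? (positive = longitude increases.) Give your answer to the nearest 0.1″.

At latitude 41.5182°, cos φ = 0.748745.
1° of longitude at this latitude = 111.1 × cos φ = 83.19 km, so Δλ = 492.0 / 83185.6 = 0.0059145° = 21.292″.

Δλ = 21.3″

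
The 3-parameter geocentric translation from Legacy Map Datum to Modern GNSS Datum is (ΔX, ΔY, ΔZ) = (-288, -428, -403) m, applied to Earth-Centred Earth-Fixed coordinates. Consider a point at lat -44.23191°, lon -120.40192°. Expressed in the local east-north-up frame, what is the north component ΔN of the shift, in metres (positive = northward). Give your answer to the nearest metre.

At φ = -44.23191°, λ = -120.40192°: sin φ = -0.697564, cos φ = 0.716522, sin λ = -0.862497, cos λ = -0.506063.
ΔN = −sin φ cos λ·ΔX − sin φ sin λ·ΔY + cos φ·ΔZ = −(-0.697564)(-0.506063)(-288) − (-0.697564)(-0.862497)(-428) + (0.716522)(-403) = 70.41 m.

ΔN = 70 m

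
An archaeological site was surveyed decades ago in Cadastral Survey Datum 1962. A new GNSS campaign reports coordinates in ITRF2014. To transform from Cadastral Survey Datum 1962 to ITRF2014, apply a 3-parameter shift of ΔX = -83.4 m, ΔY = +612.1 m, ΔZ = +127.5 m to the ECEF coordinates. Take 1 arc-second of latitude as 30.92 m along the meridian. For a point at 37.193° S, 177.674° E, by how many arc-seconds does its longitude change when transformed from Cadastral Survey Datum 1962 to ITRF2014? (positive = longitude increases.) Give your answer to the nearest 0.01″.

sin φ = -0.604502, cos φ = 0.796604, sin λ = 0.040585, cos λ = -0.999176.
East component: ΔE = −sin λ·ΔX + cos λ·ΔY = −(0.040585)(-83.4) + (-0.999176)(612.1) = -608.21 m.
1° of latitude spans 3600 × 30.92 = 111312 m; at latitude φ, 1° of longitude spans that × cos φ = 88671.6 m, so Δλ = -608.21 / 88671.6 × 3600 = -24.693″.

Δλ = -24.69″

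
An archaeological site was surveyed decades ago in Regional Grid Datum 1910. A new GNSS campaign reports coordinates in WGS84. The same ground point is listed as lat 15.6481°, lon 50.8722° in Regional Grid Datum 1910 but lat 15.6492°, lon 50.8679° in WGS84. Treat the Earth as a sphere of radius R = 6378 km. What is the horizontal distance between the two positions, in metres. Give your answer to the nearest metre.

Δφ = 15.6492° − 15.6481° = +0.0011°; Δλ = 50.8679° − 50.8722° = -0.0043°.
1° along a meridian = πR/180 = 111317 m.
ΔN = Δφ × 111317 = 122.4 m; ΔE = Δλ × 111317 × cos(15.6481°) = -0.0043 × 111317 × 0.962936 = -460.9 m.
Distance = √(ΔE² + ΔN²) = √((-460.9)² + 122.4²) = 476.9 m.

477 m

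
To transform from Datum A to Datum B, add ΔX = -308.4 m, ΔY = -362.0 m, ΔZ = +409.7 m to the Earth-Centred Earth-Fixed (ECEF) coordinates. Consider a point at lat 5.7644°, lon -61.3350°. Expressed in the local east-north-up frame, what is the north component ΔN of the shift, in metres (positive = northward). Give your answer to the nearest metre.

The local north axis is (−sin φ cos λ, −sin φ sin λ, cos φ), giving ΔN = 14.858 − 31.902 + 407.628 = 390.58 m.

ΔN = 391 m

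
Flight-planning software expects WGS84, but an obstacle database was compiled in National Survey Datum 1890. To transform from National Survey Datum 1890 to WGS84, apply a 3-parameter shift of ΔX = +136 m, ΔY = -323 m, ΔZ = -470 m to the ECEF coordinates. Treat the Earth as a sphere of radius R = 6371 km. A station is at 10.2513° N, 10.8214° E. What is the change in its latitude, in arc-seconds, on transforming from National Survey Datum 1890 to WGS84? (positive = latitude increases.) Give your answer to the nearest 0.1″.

sin φ = 0.177966, cos φ = 0.984037, sin λ = 0.187748, cos λ = 0.982217.
North component: ΔN = −sin φ cos λ·ΔX − sin φ sin λ·ΔY + cos φ·ΔZ = −(0.177966)(0.982217)(136) − (0.177966)(0.187748)(-323) + (0.984037)(-470) = -475.48 m.
1° of latitude spans πR/180 = 111195 m, so Δφ = -475.48 / 111195 × 3600 = -15.394″.

Δφ = -15.4″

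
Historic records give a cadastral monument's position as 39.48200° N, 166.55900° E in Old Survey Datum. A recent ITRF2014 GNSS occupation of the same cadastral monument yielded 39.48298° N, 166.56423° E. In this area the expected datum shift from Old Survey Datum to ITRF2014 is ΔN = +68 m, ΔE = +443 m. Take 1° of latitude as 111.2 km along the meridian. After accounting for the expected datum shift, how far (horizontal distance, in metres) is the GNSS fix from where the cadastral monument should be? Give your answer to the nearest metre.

Observed coordinate differences: Δφ = +0.00098°, Δλ = +0.00523°.
Converting to metres (1° lat = 111200 m, cos φ = 0.771824): observed ΔN = 109.0 m, observed ΔE = 448.9 m.
Subtracting the expected shift leaves a residual of 109.0 − (68) = 41.0 m north and 448.9 − (443) = 5.9 m east.
Residual distance = √(41.0² + 5.9²) = 41.4 m.

41 m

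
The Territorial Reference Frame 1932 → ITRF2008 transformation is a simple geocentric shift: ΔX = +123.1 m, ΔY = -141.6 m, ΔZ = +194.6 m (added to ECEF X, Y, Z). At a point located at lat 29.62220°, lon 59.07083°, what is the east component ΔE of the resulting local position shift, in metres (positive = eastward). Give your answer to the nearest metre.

ΔE = -178 m

The local east axis at (φ, λ) is (−sin λ, cos λ, 0), so ΔE = −sin(59.07083°)·123.1 + cos(59.07083°)·(-141.6) = -178.37 m.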